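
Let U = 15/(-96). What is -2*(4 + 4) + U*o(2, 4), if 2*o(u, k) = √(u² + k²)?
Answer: -16 - 5*√5/32 ≈ -16.349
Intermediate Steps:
U = -5/32 (U = 15*(-1/96) = -5/32 ≈ -0.15625)
o(u, k) = √(k² + u²)/2 (o(u, k) = √(u² + k²)/2 = √(k² + u²)/2)
-2*(4 + 4) + U*o(2, 4) = -2*(4 + 4) - 5*√(4² + 2²)/64 = -2*8 - 5*√(16 + 4)/64 = -16 - 5*√20/64 = -16 - 5*2*√5/64 = -16 - 5*√5/32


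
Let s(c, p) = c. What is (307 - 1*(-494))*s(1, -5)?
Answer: 801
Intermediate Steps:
(307 - 1*(-494))*s(1, -5) = (307 - 1*(-494))*1 = (307 + 494)*1 = 801*1 = 801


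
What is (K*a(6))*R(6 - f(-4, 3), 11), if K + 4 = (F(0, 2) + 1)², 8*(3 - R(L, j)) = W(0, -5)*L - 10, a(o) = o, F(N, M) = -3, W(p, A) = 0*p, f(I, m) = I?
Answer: 0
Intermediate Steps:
W(p, A) = 0
R(L, j) = 17/4 (R(L, j) = 3 - (0*L - 10)/8 = 3 - (0 - 10)/8 = 3 - ⅛*(-10) = 3 + 5/4 = 17/4)
K = 0 (K = -4 + (-3 + 1)² = -4 + (-2)² = -4 + 4 = 0)
(K*a(6))*R(6 - f(-4, 3), 11) = (0*6)*(17/4) = 0*(17/4) = 0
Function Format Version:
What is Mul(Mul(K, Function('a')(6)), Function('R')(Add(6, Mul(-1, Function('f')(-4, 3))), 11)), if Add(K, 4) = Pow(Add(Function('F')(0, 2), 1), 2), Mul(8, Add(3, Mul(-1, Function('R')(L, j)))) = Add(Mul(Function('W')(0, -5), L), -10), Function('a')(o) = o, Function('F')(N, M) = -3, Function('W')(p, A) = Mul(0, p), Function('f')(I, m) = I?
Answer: 0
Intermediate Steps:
Function('W')(p, A) = 0
Function('R')(L, j) = Rational(17, 4) (Function('R')(L, j) = Add(3, Mul(Rational(-1, 8), Add(Mul(0, L), -10))) = Add(3, Mul(Rational(-1, 8), Add(0, -10))) = Add(3, Mul(Rational(-1, 8), -10)) = Add(3, Rational(5, 4)) = Rational(17, 4))
K = 0 (K = Add(-4, Pow(Add(-3, 1), 2)) = Add(-4, Pow(-2, 2)) = Add(-4, 4) = 0)
Mul(Mul(K, Function('a')(6)), Function('R')(Add(6, Mul(-1, Function('f')(-4, 3))), 11)) = Mul(Mul(0, 6), Rational(17, 4)) = Mul(0, Rational(17, 4)) = 0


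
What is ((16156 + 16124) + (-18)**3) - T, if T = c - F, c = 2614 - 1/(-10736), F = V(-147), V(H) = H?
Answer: 254303631/10736 ≈ 23687.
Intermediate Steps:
F = -147
c = 28063905/10736 (c = 2614 - 1*(-1/10736) = 2614 + 1/10736 = 28063905/10736 ≈ 2614.0)
T = 29642097/10736 (T = 28063905/10736 - 1*(-147) = 28063905/10736 + 147 = 29642097/10736 ≈ 2761.0)
((16156 + 16124) + (-18)**3) - T = ((16156 + 16124) + (-18)**3) - 1*29642097/10736 = (32280 - 5832) - 29642097/10736 = 26448 - 29642097/10736 = 254303631/10736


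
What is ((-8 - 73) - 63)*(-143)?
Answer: 20592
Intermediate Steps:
((-8 - 73) - 63)*(-143) = (-81 - 63)*(-143) = -144*(-143) = 20592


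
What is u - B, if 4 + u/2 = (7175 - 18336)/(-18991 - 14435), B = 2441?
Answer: -40918976/16713 ≈ -2448.3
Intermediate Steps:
u = -122543/16713 (u = -8 + 2*((7175 - 18336)/(-18991 - 14435)) = -8 + 2*(-11161/(-33426)) = -8 + 2*(-11161*(-1/33426)) = -8 + 2*(11161/33426) = -8 + 11161/16713 = -122543/16713 ≈ -7.3322)
u - B = -122543/16713 - 1*2441 = -122543/16713 - 2441 = -40918976/16713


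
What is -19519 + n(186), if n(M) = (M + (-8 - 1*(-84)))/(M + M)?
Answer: -3630403/186 ≈ -19518.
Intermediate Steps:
n(M) = (76 + M)/(2*M) (n(M) = (M + (-8 + 84))/((2*M)) = (M + 76)*(1/(2*M)) = (76 + M)*(1/(2*M)) = (76 + M)/(2*M))
-19519 + n(186) = -19519 + (½)*(76 + 186)/186 = -19519 + (½)*(1/186)*262 = -19519 + 131/186 = -3630403/186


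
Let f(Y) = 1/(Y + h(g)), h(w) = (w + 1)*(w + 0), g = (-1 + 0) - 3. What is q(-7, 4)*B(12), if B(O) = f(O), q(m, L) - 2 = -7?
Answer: -5/24 ≈ -0.20833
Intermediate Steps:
q(m, L) = -5 (q(m, L) = 2 - 7 = -5)
g = -4 (g = -1 - 3 = -4)
h(w) = w*(1 + w) (h(w) = (1 + w)*w = w*(1 + w))
f(Y) = 1/(12 + Y) (f(Y) = 1/(Y - 4*(1 - 4)) = 1/(Y - 4*(-3)) = 1/(Y + 12) = 1/(12 + Y))
B(O) = 1/(12 + O)
q(-7, 4)*B(12) = -5/(12 + 12) = -5/24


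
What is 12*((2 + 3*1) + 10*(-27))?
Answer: -3180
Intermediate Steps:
12*((2 + 3*1) + 10*(-27)) = 12*((2 + 3) - 270) = 12*(5 - 270) = 12*(-265) = -3180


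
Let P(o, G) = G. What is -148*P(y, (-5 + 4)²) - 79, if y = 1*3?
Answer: -227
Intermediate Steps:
y = 3
-148*P(y, (-5 + 4)²) - 79 = -148*(-5 + 4)² - 79 = -148*(-1)² - 79 = -148*1 - 79 = -148 - 79 = -227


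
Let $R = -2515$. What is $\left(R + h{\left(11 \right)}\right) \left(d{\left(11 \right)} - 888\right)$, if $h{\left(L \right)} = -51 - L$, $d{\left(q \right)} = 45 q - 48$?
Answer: $1136457$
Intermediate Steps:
$d{\left(q \right)} = -48 + 45 q$
$\left(R + h{\left(11 \right)}\right) \left(d{\left(11 \right)} - 888\right) = \left(-2515 - 62\right) \left(\left(-48 + 45 \cdot 11\right) - 888\right) = \left(-2515 - 62\right) \left(\left(-48 + 495\right) - 888\right) = \left(-2515 - 62\right) \left(447 - 888\right) = \left(-2577\right) \left(-441\right) = 1136457$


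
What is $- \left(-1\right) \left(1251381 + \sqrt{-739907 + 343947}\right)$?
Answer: $1251381 + 2 i \sqrt{98990} \approx 1.2514 \cdot 10^{6} + 629.25 i$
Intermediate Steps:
$- \left(-1\right) \left(1251381 + \sqrt{-739907 + 343947}\right) = - \left(-1\right) \left(1251381 + \sqrt{-395960}\right) = - \left(-1\right) \left(1251381 + 2 i \sqrt{98990}\right) = - (-1251381 - 2 i \sqrt{98990}) = 1251381 + 2 i \sqrt{98990}$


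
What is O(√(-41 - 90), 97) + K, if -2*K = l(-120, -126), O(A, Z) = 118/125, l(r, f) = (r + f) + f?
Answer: 23368/125 ≈ 186.94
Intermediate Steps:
l(r, f) = r + 2*f (l(r, f) = (f + r) + f = r + 2*f)
O(A, Z) = 118/125 (O(A, Z) = 118*(1/125) = 118/125)
K = 186 (K = -(-120 + 2*(-126))/2 = -(-120 - 252)/2 = -½*(-372) = 186)
O(√(-41 - 90), 97) + K = 118/125 + 186 = 23368/125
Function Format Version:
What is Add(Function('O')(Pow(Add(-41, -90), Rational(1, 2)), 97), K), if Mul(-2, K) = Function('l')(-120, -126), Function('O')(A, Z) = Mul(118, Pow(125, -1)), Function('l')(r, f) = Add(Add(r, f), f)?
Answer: Rational(23368, 125) ≈ 186.94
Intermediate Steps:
Function('l')(r, f) = Add(r, Mul(2, f)) (Function('l')(r, f) = Add(Add(f, r), f) = Add(r, Mul(2, f)))
Function('O')(A, Z) = Rational(118, 125) (Function('O')(A, Z) = Mul(118, Rational(1, 125)) = Rational(118, 125))
K = 186 (K = Mul(Rational(-1, 2), Add(-120, Mul(2, -126))) = Mul(Rational(-1, 2), Add(-120, -252)) = Mul(Rational(-1, 2), -372) = 186)
Add(Function('O')(Pow(Add(-41, -90), Rational(1, 2)), 97), K) = Add(Rational(118, 125), 186) = Rational(23368, 125)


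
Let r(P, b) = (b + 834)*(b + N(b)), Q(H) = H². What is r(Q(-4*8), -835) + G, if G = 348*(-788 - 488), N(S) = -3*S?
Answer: -445718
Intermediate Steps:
r(P, b) = -2*b*(834 + b) (r(P, b) = (b + 834)*(b - 3*b) = (834 + b)*(-2*b) = -2*b*(834 + b))
G = -444048 (G = 348*(-1276) = -444048)
r(Q(-4*8), -835) + G = 2*(-835)*(-834 - 1*(-835)) - 444048 = 2*(-835)*(-834 + 835) - 444048 = 2*(-835)*1 - 444048 = -1670 - 444048 = -445718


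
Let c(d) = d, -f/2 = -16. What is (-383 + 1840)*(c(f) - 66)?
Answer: -49538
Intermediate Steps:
f = 32 (f = -2*(-16) = 32)
(-383 + 1840)*(c(f) - 66) = (-383 + 1840)*(32 - 66) = 1457*(-34) = -49538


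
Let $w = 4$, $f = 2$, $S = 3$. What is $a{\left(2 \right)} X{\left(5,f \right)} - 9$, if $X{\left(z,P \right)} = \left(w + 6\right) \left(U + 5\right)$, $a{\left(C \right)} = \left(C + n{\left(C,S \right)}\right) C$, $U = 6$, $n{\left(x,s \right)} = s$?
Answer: $1091$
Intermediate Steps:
$a{\left(C \right)} = C \left(3 + C\right)$ ($a{\left(C \right)} = \left(C + 3\right) C = \left(3 + C\right) C = C \left(3 + C\right)$)
$X{\left(z,P \right)} = 110$ ($X{\left(z,P \right)} = \left(4 + 6\right) \left(6 + 5\right) = 10 \cdot 11 = 110$)
$a{\left(2 \right)} X{\left(5,f \right)} - 9 = 2 \left(3 + 2\right) 110 - 9 = 2 \cdot 5 \cdot 110 - 9 = 10 \cdot 110 - 9 = 1100 - 9 = 1091$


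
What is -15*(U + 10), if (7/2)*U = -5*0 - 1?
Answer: -1020/7 ≈ -145.71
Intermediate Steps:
U = -2/7 (U = 2*(-5*0 - 1)/7 = 2*(0 - 1)/7 = (2/7)*(-1) = -2/7 ≈ -0.28571)
-15*(U + 10) = -15*(-2/7 + 10) = -15*68/7 = -1020/7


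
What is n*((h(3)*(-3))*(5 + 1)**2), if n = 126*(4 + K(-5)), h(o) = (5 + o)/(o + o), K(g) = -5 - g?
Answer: -72576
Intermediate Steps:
h(o) = (5 + o)/(2*o) (h(o) = (5 + o)/((2*o)) = (5 + o)*(1/(2*o)) = (5 + o)/(2*o))
n = 504 (n = 126*(4 + (-5 - 1*(-5))) = 126*(4 + (-5 + 5)) = 126*(4 + 0) = 126*4 = 504)
n*((h(3)*(-3))*(5 + 1)**2) = 504*((((1/2)*(5 + 3)/3)*(-3))*(5 + 1)**2) = 504*((((1/2)*(1/3)*8)*(-3))*6**2) = 504*(((4/3)*(-3))*36) = 504*(-4*36) = 504*(-144) = -72576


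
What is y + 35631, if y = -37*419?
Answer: 20128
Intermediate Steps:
y = -15503
y + 35631 = -15503 + 35631 = 20128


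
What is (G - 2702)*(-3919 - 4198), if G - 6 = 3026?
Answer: -2678610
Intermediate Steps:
G = 3032 (G = 6 + 3026 = 3032)
(G - 2702)*(-3919 - 4198) = (3032 - 2702)*(-3919 - 4198) = 330*(-8117) = -2678610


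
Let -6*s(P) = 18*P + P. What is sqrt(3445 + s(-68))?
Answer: sqrt(32943)/3 ≈ 60.501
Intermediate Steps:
s(P) = -19*P/6 (s(P) = -(18*P + P)/6 = -19*P/6)
sqrt(3445 + s(-68)) = sqrt(3445 - 19/6*(-68)) = sqrt(3445 + 646/3) = sqrt(10981/3) = sqrt(32943)/3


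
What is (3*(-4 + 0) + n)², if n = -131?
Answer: 20449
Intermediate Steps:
(3*(-4 + 0) + n)² = (3*(-4 + 0) - 131)² = (3*(-4) - 131)² = (-12 - 131)² = (-143)² = 20449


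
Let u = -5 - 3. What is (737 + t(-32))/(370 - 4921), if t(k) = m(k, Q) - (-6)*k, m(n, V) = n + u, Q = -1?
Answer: -505/4551 ≈ -0.11096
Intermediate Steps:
u = -8
m(n, V) = -8 + n (m(n, V) = n - 8 = -8 + n)
t(k) = -8 + 7*k (t(k) = (-8 + k) - (-6)*k = (-8 + k) + 6*k = -8 + 7*k)
(737 + t(-32))/(370 - 4921) = (737 + (-8 + 7*(-32)))/(370 - 4921) = (737 + (-8 - 224))/(-4551) = (737 - 232)*(-1/4551) = 505*(-1/4551) = -505/4551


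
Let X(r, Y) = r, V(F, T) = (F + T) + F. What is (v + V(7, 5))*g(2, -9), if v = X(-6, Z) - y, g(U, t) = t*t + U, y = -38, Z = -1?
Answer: 4233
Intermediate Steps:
V(F, T) = T + 2*F
g(U, t) = U + t**2 (g(U, t) = t**2 + U = U + t**2)
v = 32 (v = -6 - 1*(-38) = -6 + 38 = 32)
(v + V(7, 5))*g(2, -9) = (32 + (5 + 2*7))*(2 + (-9)**2) = (32 + (5 + 14))*(2 + 81) = (32 + 19)*83 = 51*83 = 4233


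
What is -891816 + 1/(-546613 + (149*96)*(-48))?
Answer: -1099791950281/1233205 ≈ -8.9182e+5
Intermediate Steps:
-891816 + 1/(-546613 + (149*96)*(-48)) = -891816 + 1/(-546613 + 14304*(-48)) = -891816 + 1/(-546613 - 686592) = -891816 + 1/(-1233205) = -891816 - 1/1233205 = -1099791950281/1233205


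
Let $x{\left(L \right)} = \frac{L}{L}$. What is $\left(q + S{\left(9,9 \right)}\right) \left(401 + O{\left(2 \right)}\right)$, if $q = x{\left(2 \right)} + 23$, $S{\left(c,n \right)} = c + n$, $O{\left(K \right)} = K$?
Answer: $16926$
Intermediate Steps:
$x{\left(L \right)} = 1$
$q = 24$ ($q = 1 + 23 = 24$)
$\left(q + S{\left(9,9 \right)}\right) \left(401 + O{\left(2 \right)}\right) = \left(24 + \left(9 + 9\right)\right) \left(401 + 2\right) = \left(24 + 18\right) 403 = 42 \cdot 403 = 16926$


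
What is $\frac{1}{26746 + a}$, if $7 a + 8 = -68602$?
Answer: $\frac{7}{118612} \approx 5.9016 \cdot 10^{-5}$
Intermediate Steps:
$a = - \frac{68610}{7}$ ($a = - \frac{8}{7} + \frac{1}{7} \left(-68602\right) = - \frac{8}{7} - \frac{68602}{7} = - \frac{68610}{7} \approx -9801.4$)
$\frac{1}{26746 + a} = \frac{1}{26746 - \frac{68610}{7}} = \frac{1}{\frac{118612}{7}} = \frac{7}{118612}$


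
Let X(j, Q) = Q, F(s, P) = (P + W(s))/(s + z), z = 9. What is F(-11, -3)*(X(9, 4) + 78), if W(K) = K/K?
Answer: 82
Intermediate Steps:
W(K) = 1
F(s, P) = (1 + P)/(9 + s) (F(s, P) = (P + 1)/(s + 9) = (1 + P)/(9 + s))
F(-11, -3)*(X(9, 4) + 78) = ((1 - 3)/(9 - 11))*(4 + 78) = (-2/(-2))*82 = -½*(-2)*82 = 1*82 = 82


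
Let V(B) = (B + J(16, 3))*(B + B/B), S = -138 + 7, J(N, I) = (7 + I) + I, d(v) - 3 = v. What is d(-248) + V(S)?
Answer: 15095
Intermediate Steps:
d(v) = 3 + v
J(N, I) = 7 + 2*I
S = -131
V(B) = (1 + B)*(13 + B) (V(B) = (B + (7 + 2*3))*(B + B/B) = (B + (7 + 6))*(B + 1) = (B + 13)*(1 + B) = (13 + B)*(1 + B) = (1 + B)*(13 + B))
d(-248) + V(S) = (3 - 248) + (13 + (-131)² + 14*(-131)) = -245 + (13 + 17161 - 1834) = -245 + 15340 = 15095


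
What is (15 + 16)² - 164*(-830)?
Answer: 137081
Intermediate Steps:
(15 + 16)² - 164*(-830) = 31² + 136120 = 961 + 136120 = 137081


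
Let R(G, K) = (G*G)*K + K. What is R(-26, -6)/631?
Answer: -4062/631 ≈ -6.4374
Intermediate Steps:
R(G, K) = K + K*G**2 (R(G, K) = G**2*K + K = K*G**2 + K = K + K*G**2)
R(-26, -6)/631 = -6*(1 + (-26)**2)/631 = -6*(1 + 676)*(1/631) = -6*677*(1/631) = -4062*1/631 = -4062/631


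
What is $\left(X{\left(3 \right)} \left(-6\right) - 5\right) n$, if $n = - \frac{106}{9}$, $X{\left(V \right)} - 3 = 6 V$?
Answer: $\frac{13886}{9} \approx 1542.9$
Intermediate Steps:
$X{\left(V \right)} = 3 + 6 V$
$n = - \frac{106}{9}$ ($n = \left(-106\right) \frac{1}{9} = - \frac{106}{9} \approx -11.778$)
$\left(X{\left(3 \right)} \left(-6\right) - 5\right) n = \left(\left(3 + 6 \cdot 3\right) \left(-6\right) - 5\right) \left(- \frac{106}{9}\right) = \left(\left(3 + 18\right) \left(-6\right) - 5\right) \left(- \frac{106}{9}\right) = \left(21 \left(-6\right) - 5\right) \left(- \frac{106}{9}\right) = \left(-126 - 5\right) \left(- \frac{106}{9}\right) = \left(-131\right) \left(- \frac{106}{9}\right) = \frac{13886}{9}$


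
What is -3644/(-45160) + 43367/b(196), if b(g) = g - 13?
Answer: 489780143/2066070 ≈ 237.06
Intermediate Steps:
b(g) = -13 + g
-3644/(-45160) + 43367/b(196) = -3644/(-45160) + 43367/(-13 + 196) = -3644*(-1/45160) + 43367/183 = 911/11290 + 43367*(1/183) = 911/11290 + 43367/183 = 489780143/2066070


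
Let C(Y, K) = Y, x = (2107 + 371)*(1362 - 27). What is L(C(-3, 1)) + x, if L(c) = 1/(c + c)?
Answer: 19848779/6 ≈ 3.3081e+6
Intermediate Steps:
x = 3308130 (x = 2478*1335 = 3308130)
L(c) = 1/(2*c)
L(C(-3, 1)) + x = (½)/(-3) + 3308130 = (½)*(-⅓) + 3308130 = -⅙ + 3308130 = 19848779/6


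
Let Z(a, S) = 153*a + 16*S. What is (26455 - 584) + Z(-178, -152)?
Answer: -3795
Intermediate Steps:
Z(a, S) = 16*S + 153*a
(26455 - 584) + Z(-178, -152) = (26455 - 584) + (16*(-152) + 153*(-178)) = 25871 + (-2432 - 27234) = 25871 - 29666 = -3795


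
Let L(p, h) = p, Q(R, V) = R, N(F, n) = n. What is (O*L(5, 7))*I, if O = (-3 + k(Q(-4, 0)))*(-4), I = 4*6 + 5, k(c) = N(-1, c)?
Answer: 4060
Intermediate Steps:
k(c) = c
I = 29 (I = 24 + 5 = 29)
O = 28 (O = (-3 - 4)*(-4) = -7*(-4) = 28)
(O*L(5, 7))*I = (28*5)*29 = 140*29 = 4060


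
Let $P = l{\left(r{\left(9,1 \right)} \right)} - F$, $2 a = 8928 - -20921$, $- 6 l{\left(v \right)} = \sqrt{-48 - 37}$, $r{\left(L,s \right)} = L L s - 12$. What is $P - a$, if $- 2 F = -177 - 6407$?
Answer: $- \frac{36433}{2} - \frac{i \sqrt{85}}{6} \approx -18217.0 - 1.5366 i$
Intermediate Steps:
$r{\left(L,s \right)} = -12 + s L^{2}$ ($r{\left(L,s \right)} = L^{2} s - 12 = s L^{2} - 12 = -12 + s L^{2}$)
$l{\left(v \right)} = - \frac{i \sqrt{85}}{6}$ ($l{\left(v \right)} = - \frac{\sqrt{-48 - 37}}{6} = - \frac{\sqrt{-85}}{6} = - \frac{i \sqrt{85}}{6}$)
$F = 3292$ ($F = - \frac{-177 - 6407}{2} = \left(- \frac{1}{2}\right) \left(-6584\right) = 3292$)
$a = \frac{29849}{2}$ ($a = \frac{8928 - -20921}{2} = \frac{8928 + 20921}{2} = \frac{1}{2} \cdot 29849 = \frac{29849}{2} \approx 14925.0$)
$P = -3292 - \frac{i \sqrt{85}}{6}$ ($P = - \frac{i \sqrt{85}}{6} - 3292 = -3292 - \frac{i \sqrt{85}}{6} \approx -3292.0 - 1.5366 i$)
$P - a = \left(-3292 - \frac{i \sqrt{85}}{6}\right) - \frac{29849}{2} = - \frac{36433}{2} - \frac{i \sqrt{85}}{6}$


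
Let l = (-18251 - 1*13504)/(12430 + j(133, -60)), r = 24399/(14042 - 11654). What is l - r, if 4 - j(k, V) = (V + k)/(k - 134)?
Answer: -42332137/3318524 ≈ -12.756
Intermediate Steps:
j(k, V) = 4 - (V + k)/(-134 + k) (j(k, V) = 4 - (V + k)/(k - 134) = 4 - (V + k)/(-134 + k))
r = 8133/796 (r = 24399/2388 = 24399*(1/2388) = 8133/796 ≈ 10.217)
l = -10585/4169 (l = (-18251 - 1*13504)/(12430 + (-536 - 1*(-60) + 3*133)/(-134 + 133)) = (-18251 - 13504)/(12430 + (-536 + 60 + 399)/(-1)) = -31755/(12430 - 1*(-77)) = -31755/(12430 + 77) = -31755/12507 = -31755*1/12507 = -10585/4169 ≈ -2.5390)
l - r = -10585/4169 - 1*8133/796 = -10585/4169 - 8133/796 = -42332137/3318524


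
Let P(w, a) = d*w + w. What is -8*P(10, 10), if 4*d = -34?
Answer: 600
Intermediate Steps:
d = -17/2 (d = (1/4)*(-34) = -17/2 ≈ -8.5000)
P(w, a) = -15*w/2 (P(w, a) = -17*w/2 + w = -15*w/2)
-8*P(10, 10) = -(-60)*10 = -8*(-75) = 600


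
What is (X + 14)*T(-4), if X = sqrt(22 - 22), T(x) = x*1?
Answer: -56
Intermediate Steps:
T(x) = x
X = 0 (X = sqrt(0) = 0)
(X + 14)*T(-4) = (0 + 14)*(-4) = 14*(-4) = -56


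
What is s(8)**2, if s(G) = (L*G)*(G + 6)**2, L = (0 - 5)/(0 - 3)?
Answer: 61465600/9 ≈ 6.8295e+6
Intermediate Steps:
L = 5/3 (L = -5/(-3) = -5*(-1/3) = 5/3 ≈ 1.6667)
s(G) = 5*G*(6 + G)**2/3 (s(G) = (5*G/3)*(G + 6)**2 = (5*G/3)*(6 + G)**2 = 5*G*(6 + G)**2/3)
s(8)**2 = ((5/3)*8*(6 + 8)**2)**2 = ((5/3)*8*14**2)**2 = ((5/3)*8*196)**2 = (7840/3)**2 = 61465600/9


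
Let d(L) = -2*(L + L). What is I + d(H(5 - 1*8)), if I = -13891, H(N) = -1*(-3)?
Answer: -13903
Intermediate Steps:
H(N) = 3
d(L) = -4*L
I + d(H(5 - 1*8)) = -13891 - 4*3 = -13891 - 12 = -13903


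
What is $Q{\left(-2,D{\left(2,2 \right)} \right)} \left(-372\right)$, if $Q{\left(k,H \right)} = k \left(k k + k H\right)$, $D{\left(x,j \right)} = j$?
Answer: $0$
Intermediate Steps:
$Q{\left(k,H \right)} = k \left(k^{2} + H k\right)$
$Q{\left(-2,D{\left(2,2 \right)} \right)} \left(-372\right) = \left(-2\right)^{2} \left(2 - 2\right) \left(-372\right) = 4 \cdot 0 \left(-372\right) = 0 \left(-372\right) = 0$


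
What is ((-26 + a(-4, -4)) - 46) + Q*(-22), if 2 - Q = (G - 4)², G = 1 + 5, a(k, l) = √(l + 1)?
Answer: -28 + I*√3 ≈ -28.0 + 1.732*I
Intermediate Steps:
a(k, l) = √(1 + l)
G = 6
Q = -2 (Q = 2 - (6 - 4)² = 2 - 1*2² = 2 - 1*4 = 2 - 4 = -2)
((-26 + a(-4, -4)) - 46) + Q*(-22) = ((-26 + √(1 - 4)) - 46) - 2*(-22) = ((-26 + √(-3)) - 46) + 44 = ((-26 + I*√3) - 46) + 44 = (-72 + I*√3) + 44 = -28 + I*√3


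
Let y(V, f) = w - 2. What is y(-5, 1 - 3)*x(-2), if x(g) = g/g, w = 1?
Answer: -1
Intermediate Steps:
x(g) = 1
y(V, f) = -1 (y(V, f) = 1 - 2 = -1)
y(-5, 1 - 3)*x(-2) = -1*1 = -1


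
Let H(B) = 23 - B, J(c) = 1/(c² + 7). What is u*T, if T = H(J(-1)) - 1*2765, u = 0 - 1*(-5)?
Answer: -109685/8 ≈ -13711.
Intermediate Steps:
J(c) = 1/(7 + c²)
u = 5 (u = 0 + 5 = 5)
T = -21937/8 (T = (23 - 1/(7 + (-1)²)) - 1*2765 = (23 - 1/(7 + 1)) - 2765 = (23 - 1/8) - 2765 = (23 - 1*⅛) - 2765 = (23 - ⅛) - 2765 = 183/8 - 2765 = -21937/8 ≈ -2742.1)
u*T = 5*(-21937/8) = -109685/8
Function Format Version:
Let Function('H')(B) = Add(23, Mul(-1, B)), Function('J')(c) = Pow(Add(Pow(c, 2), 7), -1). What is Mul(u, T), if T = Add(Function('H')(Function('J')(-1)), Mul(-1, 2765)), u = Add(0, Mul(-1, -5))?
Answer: Rational(-109685, 8) ≈ -13711.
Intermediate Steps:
Function('J')(c) = Pow(Add(7, Pow(c, 2)), -1)
u = 5 (u = Add(0, 5) = 5)
T = Rational(-21937, 8) (T = Add(Add(23, Mul(-1, Pow(Add(7, Pow(-1, 2)), -1))), Mul(-1, 2765)) = Add(Add(23, Mul(-1, Pow(Add(7, 1), -1))), -2765) = Add(Add(23, Mul(-1, Pow(8, -1))), -2765) = Add(Add(23, Mul(-1, Rational(1, 8))), -2765) = Add(Add(23, Rational(-1, 8)), -2765) = Add(Rational(183, 8), -2765) = Rational(-21937, 8) ≈ -2742.1)
Mul(u, T) = Mul(5, Rational(-21937, 8)) = Rational(-109685, 8)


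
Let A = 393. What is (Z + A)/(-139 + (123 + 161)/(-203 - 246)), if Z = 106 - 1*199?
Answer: -26940/12539 ≈ -2.1485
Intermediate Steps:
Z = -93 (Z = 106 - 199 = -93)
(Z + A)/(-139 + (123 + 161)/(-203 - 246)) = (-93 + 393)/(-139 + (123 + 161)/(-203 - 246)) = 300/(-139 + 284/(-449)) = 300/(-139 + 284*(-1/449)) = 300/(-139 - 284/449) = 300/(-62695/449) = 300*(-449/62695) = -26940/12539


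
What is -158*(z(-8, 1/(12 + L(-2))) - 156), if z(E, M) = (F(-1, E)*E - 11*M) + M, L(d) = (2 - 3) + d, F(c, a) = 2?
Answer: 246164/9 ≈ 27352.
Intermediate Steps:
L(d) = -1 + d
z(E, M) = -10*M + 2*E (z(E, M) = (2*E - 11*M) + M = (-11*M + 2*E) + M = -10*M + 2*E)
-158*(z(-8, 1/(12 + L(-2))) - 156) = -158*((-10/(12 + (-1 - 2)) + 2*(-8)) - 156) = -158*((-10/(12 - 3) - 16) - 156) = -158*((-10/9 - 16) - 156) = -158*(-154/9 - 156) = -158*(-1558/9) = 246164/9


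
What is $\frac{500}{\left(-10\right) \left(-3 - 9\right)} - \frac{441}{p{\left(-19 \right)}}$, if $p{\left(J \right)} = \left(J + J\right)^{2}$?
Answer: $\frac{16727}{4332} \approx 3.8613$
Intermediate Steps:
$p{\left(J \right)} = 4 J^{2}$ ($p{\left(J \right)} = \left(2 J\right)^{2} = 4 J^{2}$)
$\frac{500}{\left(-10\right) \left(-3 - 9\right)} - \frac{441}{p{\left(-19 \right)}} = \frac{500}{\left(-10\right) \left(-3 - 9\right)} - \frac{441}{4 \left(-19\right)^{2}} = \frac{500}{\left(-10\right) \left(-12\right)} - \frac{441}{4 \cdot 361} = \frac{500}{120} - \frac{441}{1444} = 500 \cdot \frac{1}{120} - \frac{441}{1444} = \frac{25}{6} - \frac{441}{1444} = \frac{16727}{4332}$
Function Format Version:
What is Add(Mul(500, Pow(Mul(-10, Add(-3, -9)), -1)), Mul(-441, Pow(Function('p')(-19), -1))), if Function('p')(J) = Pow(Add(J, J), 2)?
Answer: Rational(16727, 4332) ≈ 3.8613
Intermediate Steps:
Function('p')(J) = Mul(4, Pow(J, 2)) (Function('p')(J) = Pow(Mul(2, J), 2) = Mul(4, Pow(J, 2)))
Add(Mul(500, Pow(Mul(-10, Add(-3, -9)), -1)), Mul(-441, Pow(Function('p')(-19), -1))) = Add(Mul(500, Pow(Mul(-10, Add(-3, -9)), -1)), Mul(-441, Pow(Mul(4, Pow(-19, 2)), -1))) = Add(Mul(500, Pow(Mul(-10, -12), -1)), Mul(-441, Pow(Mul(4, 361), -1))) = Add(Mul(500, Pow(120, -1)), Mul(-441, Pow(1444, -1))) = Add(Mul(500, Rational(1, 120)), Mul(-441, Rational(1, 1444))) = Add(Rational(25, 6), Rational(-441, 1444)) = Rational(16727, 4332)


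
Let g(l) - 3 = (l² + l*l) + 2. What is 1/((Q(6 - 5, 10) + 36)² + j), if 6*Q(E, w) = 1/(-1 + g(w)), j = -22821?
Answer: -1498176/32248150271 ≈ -4.6458e-5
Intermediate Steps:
g(l) = 5 + 2*l² (g(l) = 3 + ((l² + l*l) + 2) = 3 + ((l² + l²) + 2) = 3 + (2*l² + 2) = 3 + (2 + 2*l²) = 5 + 2*l²)
Q(E, w) = 1/(6*(4 + 2*w²)) (Q(E, w) = 1/(6*(-1 + (5 + 2*w²))) = 1/(6*(4 + 2*w²)))
1/((Q(6 - 5, 10) + 36)² + j) = 1/((1/(12*(2 + 10²)) + 36)² - 22821) = 1/((1/(12*(2 + 100)) + 36)² - 22821) = 1/(((1/12)/102 + 36)² - 22821) = 1/(((1/12)*(1/102) + 36)² - 22821) = 1/((1/1224 + 36)² - 22821) = 1/((44065/1224)² - 22821) = 1/(1941724225/1498176 - 22821) = 1/(-32248150271/1498176) = -1498176/32248150271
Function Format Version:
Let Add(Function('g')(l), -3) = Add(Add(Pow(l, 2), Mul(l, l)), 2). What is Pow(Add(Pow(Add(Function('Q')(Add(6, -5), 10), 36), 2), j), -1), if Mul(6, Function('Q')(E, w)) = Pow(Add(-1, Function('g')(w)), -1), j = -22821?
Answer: Rational(-1498176, 32248150271) ≈ -4.6458e-5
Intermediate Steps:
Function('g')(l) = Add(5, Mul(2, Pow(l, 2))) (Function('g')(l) = Add(3, Add(Add(Pow(l, 2), Mul(l, l)), 2)) = Add(3, Add(Add(Pow(l, 2), Pow(l, 2)), 2)) = Add(3, Add(Mul(2, Pow(l, 2)), 2)) = Add(3, Add(2, Mul(2, Pow(l, 2)))) = Add(5, Mul(2, Pow(l, 2))))
Function('Q')(E, w) = Mul(Rational(1, 6), Pow(Add(4, Mul(2, Pow(w, 2))), -1)) (Function('Q')(E, w) = Mul(Rational(1, 6), Pow(Add(-1, Add(5, Mul(2, Pow(w, 2)))), -1)) = Mul(Rational(1, 6), Pow(Add(4, Mul(2, Pow(w, 2))), -1)))
Pow(Add(Pow(Add(Function('Q')(Add(6, -5), 10), 36), 2), j), -1) = Pow(Add(Pow(Add(Mul(Rational(1, 12), Pow(Add(2, Pow(10, 2)), -1)), 36), 2), -22821), -1) = Pow(Add(Pow(Add(Mul(Rational(1, 12), Pow(Add(2, 100), -1)), 36), 2), -22821), -1) = Pow(Add(Pow(Add(Mul(Rational(1, 12), Pow(102, -1)), 36), 2), -22821), -1) = Pow(Add(Pow(Add(Mul(Rational(1, 12), Rational(1, 102)), 36), 2), -22821), -1) = Pow(Add(Pow(Add(Rational(1, 1224), 36), 2), -22821), -1) = Pow(Add(Pow(Rational(44065, 1224), 2), -22821), -1) = Pow(Add(Rational(1941724225, 1498176), -22821), -1) = Pow(Rational(-32248150271, 1498176), -1) = Rational(-1498176, 32248150271)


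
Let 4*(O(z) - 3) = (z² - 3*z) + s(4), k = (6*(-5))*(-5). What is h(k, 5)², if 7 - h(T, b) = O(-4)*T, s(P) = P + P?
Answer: 3214849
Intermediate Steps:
s(P) = 2*P
k = 150 (k = -30*(-5) = 150)
O(z) = 5 - 3*z/4 + z²/4 (O(z) = 3 + ((z² - 3*z) + 2*4)/4 = 3 + ((z² - 3*z) + 8)/4 = 3 + (8 + z² - 3*z)/4 = 3 + (2 - 3*z/4 + z²/4) = 5 - 3*z/4 + z²/4)
h(T, b) = 7 - 12*T (h(T, b) = 7 - (5 - ¾*(-4) + (¼)*(-4)²)*T = 7 - (5 + 3 + (¼)*16)*T = 7 - (5 + 3 + 4)*T = 7 - 12*T)
h(k, 5)² = (7 - 12*150)² = (7 - 1800)² = (-1793)² = 3214849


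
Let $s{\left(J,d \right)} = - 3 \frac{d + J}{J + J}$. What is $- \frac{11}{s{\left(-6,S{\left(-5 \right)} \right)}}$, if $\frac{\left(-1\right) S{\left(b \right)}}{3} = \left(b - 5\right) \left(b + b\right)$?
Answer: $\frac{22}{153} \approx 0.14379$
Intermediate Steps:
$S{\left(b \right)} = - 6 b \left(-5 + b\right)$ ($S{\left(b \right)} = - 3 \left(b - 5\right) \left(b + b\right) = - 3 \left(-5 + b\right) 2 b = - 3 \cdot 2 b \left(-5 + b\right) = - 6 b \left(-5 + b\right)$)
$s{\left(J,d \right)} = - \frac{3 \left(J + d\right)}{2 J}$ ($s{\left(J,d \right)} = - 3 \frac{J + d}{2 J} = - \frac{3 \left(J + d\right)}{2 J}$)
$- \frac{11}{s{\left(-6,S{\left(-5 \right)} \right)}} = - \frac{11}{\frac{3}{2} \frac{1}{-6} \left(\left(-1\right) \left(-6\right) - 6 \left(-5\right) \left(5 - -5\right)\right)} = - \frac{11}{\frac{3}{2} \left(- \frac{1}{6}\right) \left(6 - 6 \left(-5\right) \left(5 + 5\right)\right)} = - \frac{11}{\frac{3}{2} \left(- \frac{1}{6}\right) \left(6 - 6 \left(-5\right) 10\right)} = - \frac{11}{\frac{3}{2} \left(- \frac{1}{6}\right) \left(6 - -300\right)} = - \frac{11}{\frac{3}{2} \left(- \frac{1}{6}\right) \left(6 + 300\right)} = - \frac{11}{\frac{3}{2} \left(- \frac{1}{6}\right) 306} = - \frac{11}{- \frac{153}{2}} = \left(-11\right) \left(- \frac{2}{153}\right) = \frac{22}{153}$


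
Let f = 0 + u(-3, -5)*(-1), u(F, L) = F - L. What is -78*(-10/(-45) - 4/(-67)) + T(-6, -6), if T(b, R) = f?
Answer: -4822/201 ≈ -23.990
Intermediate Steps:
f = -2 (f = 0 + (-3 - 1*(-5))*(-1) = 0 + (-3 + 5)*(-1) = 0 + 2*(-1) = 0 - 2 = -2)
T(b, R) = -2
-78*(-10/(-45) - 4/(-67)) + T(-6, -6) = -78*(-10/(-45) - 4/(-67)) - 2 = -78*(-10*(-1/45) - 4*(-1/67)) - 2 = -78*(2/9 + 4/67) - 2 = -78*170/603 - 2 = -4420/201 - 2 = -4822/201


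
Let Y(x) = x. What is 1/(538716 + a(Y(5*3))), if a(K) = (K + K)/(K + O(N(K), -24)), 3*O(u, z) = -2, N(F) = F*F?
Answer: 43/23164878 ≈ 1.8563e-6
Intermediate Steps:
N(F) = F²
O(u, z) = -⅔ (O(u, z) = (⅓)*(-2) = -⅔)
a(K) = 2*K/(-⅔ + K) (a(K) = (K + K)/(K - ⅔) = (2*K)/(-⅔ + K) = 2*K/(-⅔ + K))
1/(538716 + a(Y(5*3))) = 1/(538716 + 6*(5*3)/(-2 + 3*(5*3))) = 1/(538716 + 6*15/(-2 + 3*15)) = 1/(538716 + 6*15/(-2 + 45)) = 1/(538716 + 6*15/43) = 1/(538716 + 6*15*(1/43)) = 1/(538716 + 90/43) = 1/(23164878/43) = 43/23164878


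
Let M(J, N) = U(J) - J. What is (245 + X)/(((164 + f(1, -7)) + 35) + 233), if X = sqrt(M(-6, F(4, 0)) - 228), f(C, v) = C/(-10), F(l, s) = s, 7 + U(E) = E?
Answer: 350/617 + 10*I*sqrt(235)/4319 ≈ 0.56726 + 0.035494*I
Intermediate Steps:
U(E) = -7 + E
M(J, N) = -7 (M(J, N) = (-7 + J) - J = -7)
f(C, v) = -C/10 (f(C, v) = C*(-1/10) = -C/10)
X = I*sqrt(235) (X = sqrt(-7 - 228) = sqrt(-235) = I*sqrt(235) ≈ 15.33*I)
(245 + X)/(((164 + f(1, -7)) + 35) + 233) = (245 + I*sqrt(235))/(((164 - 1/10*1) + 35) + 233) = (245 + I*sqrt(235))/(((164 - 1/10) + 35) + 233) = (245 + I*sqrt(235))/((1639/10 + 35) + 233) = (245 + I*sqrt(235))/(1989/10 + 233) = (245 + I*sqrt(235))/(4319/10) = (245 + I*sqrt(235))*(10/4319) = 350/617 + 10*I*sqrt(235)/4319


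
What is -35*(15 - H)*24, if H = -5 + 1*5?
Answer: -12600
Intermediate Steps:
H = 0 (H = -5 + 5 = 0)
-35*(15 - H)*24 = -35*(15 - 1*0)*24 = -35*(15 + 0)*24 = -35*15*24 = -525*24 = -12600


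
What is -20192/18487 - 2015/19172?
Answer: -424372329/354432764 ≈ -1.1973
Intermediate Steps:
-20192/18487 - 2015/19172 = -424372329/354432764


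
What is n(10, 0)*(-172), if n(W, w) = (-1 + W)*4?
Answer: -6192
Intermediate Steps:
n(W, w) = -4 + 4*W
n(10, 0)*(-172) = (-4 + 4*10)*(-172) = (-4 + 40)*(-172) = 36*(-172) = -6192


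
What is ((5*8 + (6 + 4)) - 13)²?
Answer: 1369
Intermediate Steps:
((5*8 + (6 + 4)) - 13)² = ((40 + 10) - 13)² = (50 - 13)² = 37² = 1369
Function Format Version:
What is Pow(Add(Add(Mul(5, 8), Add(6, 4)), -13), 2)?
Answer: 1369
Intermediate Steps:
Pow(Add(Add(Mul(5, 8), Add(6, 4)), -13), 2) = Pow(Add(Add(40, 10), -13), 2) = Pow(Add(50, -13), 2) = Pow(37, 2) = 1369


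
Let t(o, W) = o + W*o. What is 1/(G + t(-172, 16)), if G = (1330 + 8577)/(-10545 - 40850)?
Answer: -51395/150288887 ≈ -0.00034197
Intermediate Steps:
G = -9907/51395 (G = 9907/(-51395) = 9907*(-1/51395) = -9907/51395 ≈ -0.19276)
1/(G + t(-172, 16)) = 1/(-9907/51395 - 172*(1 + 16)) = 1/(-9907/51395 - 172*17) = 1/(-9907/51395 - 2924) = 1/(-150288887/51395) = -51395/150288887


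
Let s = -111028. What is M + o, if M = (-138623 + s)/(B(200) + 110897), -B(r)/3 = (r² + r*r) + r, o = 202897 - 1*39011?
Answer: 21256755509/129703 ≈ 1.6389e+5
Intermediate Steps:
o = 163886 (o = 202897 - 39011 = 163886)
B(r) = -6*r² - 3*r (B(r) = -3*((r² + r*r) + r) = -3*((r² + r²) + r) = -3*(2*r² + r) = -3*(r + 2*r²) = -6*r² - 3*r)
M = 249651/129703 (M = (-138623 - 111028)/(-3*200*(1 + 2*200) + 110897) = -249651/(-3*200*(1 + 400) + 110897) = -249651/(-3*200*401 + 110897) = -249651/(-240600 + 110897) = -249651/(-129703) = -249651*(-1/129703) = 249651/129703 ≈ 1.9248)
M + o = 249651/129703 + 163886 = 21256755509/129703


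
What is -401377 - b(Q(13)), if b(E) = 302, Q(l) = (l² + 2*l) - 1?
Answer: -401679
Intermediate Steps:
Q(l) = -1 + l² + 2*l
-401377 - b(Q(13)) = -401377 - 1*302 = -401377 - 302 = -401679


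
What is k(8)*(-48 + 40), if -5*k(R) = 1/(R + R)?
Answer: ⅒ ≈ 0.10000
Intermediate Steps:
k(R) = -1/(10*R) (k(R) = -1/(5*(R + R)) = -1/(2*R)/5 = -1/(10*R))
k(8)*(-48 + 40) = (-⅒/8)*(-48 + 40) = -⅒*⅛*(-8) = -1/80*(-8) = ⅒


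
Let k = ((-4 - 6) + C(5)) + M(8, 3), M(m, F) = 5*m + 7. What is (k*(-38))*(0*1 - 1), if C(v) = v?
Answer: 1596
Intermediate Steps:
M(m, F) = 7 + 5*m
k = 42 (k = ((-4 - 6) + 5) + (7 + 5*8) = (-10 + 5) + (7 + 40) = -5 + 47 = 42)
(k*(-38))*(0*1 - 1) = (42*(-38))*(0*1 - 1) = -1596*(0 - 1) = -1596*(-1) = 1596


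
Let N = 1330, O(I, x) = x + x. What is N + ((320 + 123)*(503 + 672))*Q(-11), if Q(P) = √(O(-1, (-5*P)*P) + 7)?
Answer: 1330 + 520525*I*√1203 ≈ 1330.0 + 1.8054e+7*I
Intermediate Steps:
O(I, x) = 2*x
Q(P) = √(7 - 10*P²) (Q(P) = √(2*((-5*P)*P) + 7) = √(2*(-5*P²) + 7) = √(-10*P² + 7) = √(7 - 10*P²))
N + ((320 + 123)*(503 + 672))*Q(-11) = 1330 + ((320 + 123)*(503 + 672))*√(7 - 10*(-11)²) = 1330 + (443*1175)*√(7 - 10*121) = 1330 + 520525*√(7 - 1210) = 1330 + 520525*√(-1203) = 1330 + 520525*(I*√1203) = 1330 + 520525*I*√1203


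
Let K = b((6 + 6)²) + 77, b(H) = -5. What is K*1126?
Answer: 81072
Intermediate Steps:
K = 72 (K = -5 + 77 = 72)
K*1126 = 72*1126 = 81072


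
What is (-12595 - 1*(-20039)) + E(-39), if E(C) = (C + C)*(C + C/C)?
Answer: 10408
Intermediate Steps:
E(C) = 2*C*(1 + C) (E(C) = (2*C)*(C + 1) = (2*C)*(1 + C) = 2*C*(1 + C))
(-12595 - 1*(-20039)) + E(-39) = (-12595 - 1*(-20039)) + 2*(-39)*(1 - 39) = (-12595 + 20039) + 2*(-39)*(-38) = 7444 + 2964 = 10408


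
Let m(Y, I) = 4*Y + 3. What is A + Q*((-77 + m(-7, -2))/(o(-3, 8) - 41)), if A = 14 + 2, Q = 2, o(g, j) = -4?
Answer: 308/15 ≈ 20.533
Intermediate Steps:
m(Y, I) = 3 + 4*Y
A = 16
A + Q*((-77 + m(-7, -2))/(o(-3, 8) - 41)) = 16 + 2*((-77 + (3 + 4*(-7)))/(-4 - 41)) = 16 + 2*((-77 + (3 - 28))/(-45)) = 16 + 2*((-77 - 25)*(-1/45)) = 16 + 2*(-102*(-1/45)) = 16 + 2*(34/15) = 16 + 68/15 = 308/15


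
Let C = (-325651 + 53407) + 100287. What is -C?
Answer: 171957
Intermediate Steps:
C = -171957 (C = -272244 + 100287 = -171957)
-C = -1*(-171957) = 171957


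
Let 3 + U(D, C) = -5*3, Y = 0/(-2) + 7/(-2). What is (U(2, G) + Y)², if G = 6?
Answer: 1849/4 ≈ 462.25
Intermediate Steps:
Y = -7/2 (Y = 0*(-½) + 7*(-½) = 0 - 7/2 = -7/2 ≈ -3.5000)
U(D, C) = -18 (U(D, C) = -3 - 5*3 = -3 - 15 = -18)
(U(2, G) + Y)² = (-18 - 7/2)² = (-43/2)² = 1849/4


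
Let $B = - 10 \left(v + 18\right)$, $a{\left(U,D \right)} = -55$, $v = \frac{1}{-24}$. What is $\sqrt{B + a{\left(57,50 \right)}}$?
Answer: $\frac{i \sqrt{8445}}{6} \approx 15.316 i$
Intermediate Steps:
$v = - \frac{1}{24} \approx -0.041667$
$B = - \frac{2155}{12}$ ($B = - 10 \left(- \frac{1}{24} + 18\right) = \left(-10\right) \frac{431}{24} = - \frac{2155}{12} \approx -179.58$)
$\sqrt{B + a{\left(57,50 \right)}} = \sqrt{- \frac{2155}{12} - 55} = \sqrt{- \frac{2815}{12}} = \frac{i \sqrt{8445}}{6}$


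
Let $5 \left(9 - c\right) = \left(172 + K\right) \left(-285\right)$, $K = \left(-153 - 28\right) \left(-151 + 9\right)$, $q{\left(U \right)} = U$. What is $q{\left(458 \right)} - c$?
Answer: $-1474369$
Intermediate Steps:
$K = 25702$ ($K = \left(-181\right) \left(-142\right) = 25702$)
$c = 1474827$ ($c = 9 - \frac{\left(172 + 25702\right) \left(-285\right)}{5} = 9 - \frac{25874 \left(-285\right)}{5} = 9 - -1474818 = 9 + 1474818 = 1474827$)
$q{\left(458 \right)} - c = 458 - 1474827 = -1474369$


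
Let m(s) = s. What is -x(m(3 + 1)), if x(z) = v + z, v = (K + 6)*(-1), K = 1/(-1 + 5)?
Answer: 9/4 ≈ 2.2500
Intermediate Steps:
K = ¼ (K = 1/4 = ¼ ≈ 0.25000)
v = -25/4 (v = (¼ + 6)*(-1) = (25/4)*(-1) = -25/4 ≈ -6.2500)
x(z) = -25/4 + z
-x(m(3 + 1)) = -(-25/4 + (3 + 1)) = -(-25/4 + 4) = -1*(-9/4) = 9/4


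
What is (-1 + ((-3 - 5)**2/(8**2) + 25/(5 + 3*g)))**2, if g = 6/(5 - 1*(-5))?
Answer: 15625/1156 ≈ 13.516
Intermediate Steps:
g = 3/5 (g = 6/(5 + 5) = 6/10 = 6*(1/10) = 3/5 ≈ 0.60000)
(-1 + ((-3 - 5)**2/(8**2) + 25/(5 + 3*g)))**2 = (-1 + ((-3 - 5)**2/(8**2) + 25/(5 + 3*(3/5))))**2 = (-1 + ((-8)**2/64 + 25/(5 + 9/5)))**2 = (-1 + (64*(1/64) + 25/(34/5)))**2 = (-1 + (1 + 25*(5/34)))**2 = (-1 + (1 + 125/34))**2 = (-1 + 159/34)**2 = (125/34)**2 = 15625/1156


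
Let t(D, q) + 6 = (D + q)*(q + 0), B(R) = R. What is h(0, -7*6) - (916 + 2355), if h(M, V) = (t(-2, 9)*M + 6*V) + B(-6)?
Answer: -3529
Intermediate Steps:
t(D, q) = -6 + q*(D + q) (t(D, q) = -6 + (D + q)*(q + 0) = -6 + (D + q)*q = -6 + q*(D + q))
h(M, V) = -6 + 6*V + 57*M (h(M, V) = ((-6 + 9**2 - 2*9)*M + 6*V) - 6 = ((-6 + 81 - 18)*M + 6*V) - 6 = (57*M + 6*V) - 6 = (6*V + 57*M) - 6 = -6 + 6*V + 57*M)
h(0, -7*6) - (916 + 2355) = (-6 + 6*(-7*6) + 57*0) - (916 + 2355) = (-6 + 6*(-42) + 0) - 1*3271 = (-6 - 252 + 0) - 3271 = -258 - 3271 = -3529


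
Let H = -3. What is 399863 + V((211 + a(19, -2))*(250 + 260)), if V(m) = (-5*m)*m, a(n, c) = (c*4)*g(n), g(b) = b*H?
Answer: -578577744637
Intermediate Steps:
g(b) = -3*b (g(b) = b*(-3) = -3*b)
a(n, c) = -12*c*n (a(n, c) = (c*4)*(-3*n) = (4*c)*(-3*n) = -12*c*n)
V(m) = -5*m**2
399863 + V((211 + a(19, -2))*(250 + 260)) = 399863 - 5*(211 - 12*(-2)*19)**2*(250 + 260)**2 = 399863 - 5*260100*(211 + 456)**2 = 399863 - 5*(667*510)**2 = 399863 - 5*340170**2 = 399863 - 5*115715628900 = 399863 - 578578144500 = -578577744637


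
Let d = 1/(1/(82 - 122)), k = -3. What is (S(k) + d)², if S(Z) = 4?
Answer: 1296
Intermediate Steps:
d = -40 (d = 1/(1/(-40)) = 1/(-1/40) = -40)
(S(k) + d)² = (4 - 40)² = (-36)² = 1296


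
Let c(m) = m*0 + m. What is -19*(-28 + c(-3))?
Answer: 589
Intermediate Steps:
c(m) = m (c(m) = 0 + m = m)
-19*(-28 + c(-3)) = -19*(-28 - 3) = -19*(-31) = 589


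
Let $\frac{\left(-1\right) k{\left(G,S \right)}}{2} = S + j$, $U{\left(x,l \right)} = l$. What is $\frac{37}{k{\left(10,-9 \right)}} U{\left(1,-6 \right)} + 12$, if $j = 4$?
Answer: $- \frac{51}{5} \approx -10.2$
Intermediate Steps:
$k{\left(G,S \right)} = -8 - 2 S$ ($k{\left(G,S \right)} = - 2 \left(S + 4\right) = - 2 \left(4 + S\right) = -8 - 2 S$)
$\frac{37}{k{\left(10,-9 \right)}} U{\left(1,-6 \right)} + 12 = \frac{37}{-8 - -18} \left(-6\right) + 12 = \frac{37}{-8 + 18} \left(-6\right) + 12 = \frac{37}{10} \left(-6\right) + 12 = - \frac{111}{5} + 12 = - \frac{51}{5}$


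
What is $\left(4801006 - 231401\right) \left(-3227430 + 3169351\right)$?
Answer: $-265398088795$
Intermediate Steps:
$\left(4801006 - 231401\right) \left(-3227430 + 3169351\right) = 4569605 \left(-58079\right) = -265398088795$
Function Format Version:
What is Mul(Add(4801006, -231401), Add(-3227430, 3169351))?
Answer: -265398088795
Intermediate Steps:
Mul(Add(4801006, -231401), Add(-3227430, 3169351)) = Mul(4569605, -58079) = -265398088795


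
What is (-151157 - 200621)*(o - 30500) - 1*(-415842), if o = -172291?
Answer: 71337828240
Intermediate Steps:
(-151157 - 200621)*(o - 30500) - 1*(-415842) = (-151157 - 200621)*(-172291 - 30500) - 1*(-415842) = -351778*(-202791) + 415842 = 71337412398 + 415842 = 71337828240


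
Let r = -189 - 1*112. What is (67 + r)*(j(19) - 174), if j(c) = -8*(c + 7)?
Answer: 89388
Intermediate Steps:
r = -301 (r = -189 - 112 = -301)
j(c) = -56 - 8*c (j(c) = -8*(7 + c) = -56 - 8*c)
(67 + r)*(j(19) - 174) = (67 - 301)*((-56 - 8*19) - 174) = -234*((-56 - 152) - 174) = -234*(-208 - 174) = -234*(-382) = 89388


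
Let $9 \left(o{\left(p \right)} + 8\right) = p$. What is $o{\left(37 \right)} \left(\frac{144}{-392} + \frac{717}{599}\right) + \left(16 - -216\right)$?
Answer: $\frac{2877743}{12579} \approx 228.77$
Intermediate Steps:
$o{\left(p \right)} = -8 + \frac{p}{9}$
$o{\left(37 \right)} \left(\frac{144}{-392} + \frac{717}{599}\right) + \left(16 - -216\right) = \left(-8 + \frac{1}{9} \cdot 37\right) \left(\frac{144}{-392} + \frac{717}{599}\right) + \left(16 - -216\right) = \left(-8 + \frac{37}{9}\right) \left(144 \left(- \frac{1}{392}\right) + 717 \cdot \frac{1}{599}\right) + \left(16 + 216\right) = - \frac{35 \left(- \frac{18}{49} + \frac{717}{599}\right)}{9} + 232 = \left(- \frac{35}{9}\right) \frac{24351}{29351} + 232 = - \frac{40585}{12579} + 232 = \frac{2877743}{12579}$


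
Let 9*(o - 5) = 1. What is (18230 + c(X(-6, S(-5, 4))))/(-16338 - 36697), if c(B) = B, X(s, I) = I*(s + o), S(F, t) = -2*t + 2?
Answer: -54706/159105 ≈ -0.34384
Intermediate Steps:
o = 46/9 (o = 5 + (⅑)*1 = 5 + ⅑ = 46/9 ≈ 5.1111)
S(F, t) = 2 - 2*t
X(s, I) = I*(46/9 + s) (X(s, I) = I*(s + 46/9) = I*(46/9 + s))
(18230 + c(X(-6, S(-5, 4))))/(-16338 - 36697) = (18230 + (2 - 2*4)*(46 + 9*(-6))/9)/(-16338 - 36697) = (18230 + (2 - 8)*(46 - 54)/9)/(-53035) = (18230 + (⅑)*(-6)*(-8))*(-1/53035) = (18230 + 16/3)*(-1/53035) = (54706/3)*(-1/53035) = -54706/159105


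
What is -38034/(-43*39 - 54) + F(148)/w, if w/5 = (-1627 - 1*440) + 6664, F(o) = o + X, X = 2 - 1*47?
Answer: 291463261/13262345 ≈ 21.977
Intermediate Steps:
X = -45 (X = 2 - 47 = -45)
F(o) = -45 + o (F(o) = o - 45 = -45 + o)
w = 22985 (w = 5*((-1627 - 1*440) + 6664) = 5*((-1627 - 440) + 6664) = 5*(-2067 + 6664) = 5*4597 = 22985)
-38034/(-43*39 - 54) + F(148)/w = -38034/(-43*39 - 54) + (-45 + 148)/22985 = -38034/(-1677 - 54) + 103*(1/22985) = -38034/(-1731) + 103/22985 = -38034*(-1/1731) + 103/22985 = 12678/577 + 103/22985 = 291463261/13262345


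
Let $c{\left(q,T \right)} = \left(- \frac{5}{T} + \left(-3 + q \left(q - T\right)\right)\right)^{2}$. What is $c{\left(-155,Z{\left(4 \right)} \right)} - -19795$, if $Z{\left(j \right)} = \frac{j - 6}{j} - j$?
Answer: $\frac{176289672901}{324} \approx 5.441 \cdot 10^{8}$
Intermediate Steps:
$Z{\left(j \right)} = - j + \frac{-6 + j}{j}$ ($Z{\left(j \right)} = \frac{j - 6}{j} - j = \frac{-6 + j}{j} - j = - j + \frac{-6 + j}{j}$)
$c{\left(q,T \right)} = \left(-3 - \frac{5}{T} + q \left(q - T\right)\right)^{2}$
$c{\left(-155,Z{\left(4 \right)} \right)} - -19795 = \frac{\left(5 + 3 \left(1 - 4 - \frac{6}{4}\right) - 155 \left(1 - 4 - \frac{6}{4}\right)^{2} - \left(1 - 4 - \frac{6}{4}\right) \left(-155\right)^{2}\right)^{2}}{\left(1 - 4 - \frac{6}{4}\right)^{2}} - -19795 = \frac{\left(5 + 3 \left(1 - 4 - \frac{3}{2}\right) - 155 \left(1 - 4 - \frac{3}{2}\right)^{2} - \left(1 - 4 - \frac{3}{2}\right) 24025\right)^{2}}{\left(1 - 4 - \frac{3}{2}\right)^{2}} + 19795 = \frac{\left(5 + 3 \left(- \frac{9}{2}\right) - 155 \left(- \frac{9}{2}\right)^{2} - \left(- \frac{9}{2}\right) 24025\right)^{2}}{\frac{81}{4}} + 19795 = \frac{4 \left(5 - \frac{27}{2} - \frac{12555}{4} + \frac{216225}{2}\right)^{2}}{81} + 19795 = \frac{4 \left(\frac{419861}{4}\right)^{2}}{81} + 19795 = \frac{4}{81} \cdot \frac{176283259321}{16} + 19795 = \frac{176283259321}{324} + 19795 = \frac{176289672901}{324}$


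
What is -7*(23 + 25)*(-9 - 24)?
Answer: 11088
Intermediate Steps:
-7*(23 + 25)*(-9 - 24) = -336*(-33) = -7*(-1584) = 11088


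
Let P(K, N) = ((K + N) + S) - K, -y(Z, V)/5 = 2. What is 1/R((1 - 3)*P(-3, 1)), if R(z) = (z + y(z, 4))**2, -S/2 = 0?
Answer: 1/144 ≈ 0.0069444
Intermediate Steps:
S = 0 (S = -2*0 = 0)
y(Z, V) = -10 (y(Z, V) = -5*2 = -10)
P(K, N) = N (P(K, N) = ((K + N) + 0) - K = (K + N) - K = N)
R(z) = (-10 + z)**2 (R(z) = (z - 10)**2 = (-10 + z)**2)
1/R((1 - 3)*P(-3, 1)) = 1/((-10 + (1 - 3)*1)**2) = 1/((-10 - 2*1)**2) = 1/((-10 - 2)**2) = 1/((-12)**2) = 1/144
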